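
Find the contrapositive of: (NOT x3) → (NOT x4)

Contrapositive: x4 → x3
Note: A statement and its contrapositive are logically equivalent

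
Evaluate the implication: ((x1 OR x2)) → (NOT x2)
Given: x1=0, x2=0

Antecedent ((x1 OR x2)) = 0; consequent (NOT x2) = 1.
0 → 1 = 1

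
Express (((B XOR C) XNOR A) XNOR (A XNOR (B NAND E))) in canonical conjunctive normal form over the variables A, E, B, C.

(A OR E OR B OR C) AND (A OR E OR NOT B OR NOT C) AND (A OR NOT E OR B OR C) AND (A OR NOT E OR NOT B OR C) AND (NOT A OR E OR B OR C) AND (NOT A OR E OR NOT B OR NOT C) AND (NOT A OR NOT E OR B OR C) AND (NOT A OR NOT E OR NOT B OR C)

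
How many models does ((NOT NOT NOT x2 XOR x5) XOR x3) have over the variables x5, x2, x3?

Satisfying assignments: (0,0,0), (0,1,1), (1,0,1), (1,1,0)
Count: 4 out of 8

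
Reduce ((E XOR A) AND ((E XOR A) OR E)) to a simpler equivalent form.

By absorption (E AND (E OR v) = E):
= (E XOR A)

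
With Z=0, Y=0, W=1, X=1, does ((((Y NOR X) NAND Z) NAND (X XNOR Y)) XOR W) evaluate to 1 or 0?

Substituting: ((((0 NOR 1) NAND 0) NAND (1 XNOR 0)) XOR 1)
= 0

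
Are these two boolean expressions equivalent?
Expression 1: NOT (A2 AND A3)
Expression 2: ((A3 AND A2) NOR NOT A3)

No. Counterexample: with A3=0, A2=0, Expression 1 = 1 but Expression 2 = 0.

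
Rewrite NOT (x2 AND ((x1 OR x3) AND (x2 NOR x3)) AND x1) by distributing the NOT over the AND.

NOT x2 OR NOT ((x1 OR x3) AND (x2 NOR x3)) OR NOT x1
De Morgan's: NOT(AND of terms) = OR of negations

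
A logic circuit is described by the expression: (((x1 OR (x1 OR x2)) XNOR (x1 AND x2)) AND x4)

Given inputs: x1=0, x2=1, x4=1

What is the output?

Substituting: (((0 OR (0 OR 1)) XNOR (0 AND 1)) AND 1)
= 0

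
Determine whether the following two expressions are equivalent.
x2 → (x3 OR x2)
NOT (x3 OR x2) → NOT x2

Yes, Contrapositive is always equivalent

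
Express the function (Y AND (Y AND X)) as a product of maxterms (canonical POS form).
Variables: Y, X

ΠM(0, 1, 2) = (Y OR X) AND (Y OR NOT X) AND (NOT Y OR X)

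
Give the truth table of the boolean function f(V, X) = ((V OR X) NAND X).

V | X | Output
--------------
0 | 0 | 1
0 | 1 | 0
1 | 0 | 1
1 | 1 | 0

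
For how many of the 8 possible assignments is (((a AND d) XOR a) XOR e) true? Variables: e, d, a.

Satisfying assignments: (0,0,1), (1,0,0), (1,1,0), (1,1,1)
Count: 4 out of 8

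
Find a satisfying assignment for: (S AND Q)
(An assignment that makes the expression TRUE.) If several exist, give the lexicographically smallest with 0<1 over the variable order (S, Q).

S=1, Q=1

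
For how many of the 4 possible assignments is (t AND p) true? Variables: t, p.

Satisfying assignments: (1,1)
Count: 1 out of 4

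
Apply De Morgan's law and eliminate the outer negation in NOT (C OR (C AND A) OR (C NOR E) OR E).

NOT C AND NOT (C AND A) AND NOT (C NOR E) AND NOT E
De Morgan's: NOT(OR of terms) = AND of negations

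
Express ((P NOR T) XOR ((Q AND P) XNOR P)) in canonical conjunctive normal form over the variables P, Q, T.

(P OR Q OR T) AND (P OR NOT Q OR T) AND (NOT P OR Q OR T) AND (NOT P OR Q OR NOT T)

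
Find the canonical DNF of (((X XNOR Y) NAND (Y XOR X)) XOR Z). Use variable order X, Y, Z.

(NOT X AND NOT Y AND NOT Z) OR (NOT X AND Y AND NOT Z) OR (X AND NOT Y AND NOT Z) OR (X AND Y AND NOT Z)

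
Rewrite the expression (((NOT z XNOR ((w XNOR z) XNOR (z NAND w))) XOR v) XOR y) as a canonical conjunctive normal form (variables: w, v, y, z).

(w OR v OR NOT y OR z) AND (w OR v OR NOT y OR NOT z) AND (w OR NOT v OR y OR z) AND (w OR NOT v OR y OR NOT z) AND (NOT w OR v OR y OR z) AND (NOT w OR v OR NOT y OR NOT z) AND (NOT w OR NOT v OR y OR NOT z) AND (NOT w OR NOT v OR NOT y OR z)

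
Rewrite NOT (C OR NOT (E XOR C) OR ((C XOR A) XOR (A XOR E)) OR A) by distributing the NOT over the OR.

NOT C AND (E XOR C) AND NOT ((C XOR A) XOR (A XOR E)) AND NOT A
De Morgan's: NOT(OR of terms) = AND of negations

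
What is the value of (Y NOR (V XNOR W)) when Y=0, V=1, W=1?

Substituting: (0 NOR (1 XNOR 1))
= 0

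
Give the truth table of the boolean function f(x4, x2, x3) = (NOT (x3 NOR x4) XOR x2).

x4 | x2 | x3 | Output
---------------------
0 | 0 | 0 | 0
0 | 0 | 1 | 1
0 | 1 | 0 | 1
0 | 1 | 1 | 0
1 | 0 | 0 | 1
1 | 0 | 1 | 1
1 | 1 | 0 | 0
1 | 1 | 1 | 0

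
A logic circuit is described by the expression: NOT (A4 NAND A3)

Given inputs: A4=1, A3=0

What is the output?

Substituting: NOT (1 NAND 0)
= 0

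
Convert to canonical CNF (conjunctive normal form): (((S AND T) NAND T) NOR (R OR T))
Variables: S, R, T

(S OR R OR T) AND (S OR R OR NOT T) AND (S OR NOT R OR T) AND (S OR NOT R OR NOT T) AND (NOT S OR R OR T) AND (NOT S OR R OR NOT T) AND (NOT S OR NOT R OR T) AND (NOT S OR NOT R OR NOT T)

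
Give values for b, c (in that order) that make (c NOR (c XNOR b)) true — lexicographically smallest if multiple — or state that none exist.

b=1, c=0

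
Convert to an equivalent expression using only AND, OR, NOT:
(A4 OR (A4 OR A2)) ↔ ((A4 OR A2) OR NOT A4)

((A4 OR (A4 OR A2)) AND ((A4 OR A2) OR NOT A4)) OR (NOT (A4 OR (A4 OR A2)) AND NOT ((A4 OR A2) OR NOT A4))
(Biconditional = both true or both false)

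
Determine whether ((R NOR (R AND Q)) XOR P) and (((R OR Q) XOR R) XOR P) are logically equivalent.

No. Counterexample: with R=0, P=0, Q=0, Expression 1 = 1 but Expression 2 = 0.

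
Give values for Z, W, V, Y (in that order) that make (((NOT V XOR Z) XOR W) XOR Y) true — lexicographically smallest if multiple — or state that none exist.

Z=0, W=0, V=0, Y=0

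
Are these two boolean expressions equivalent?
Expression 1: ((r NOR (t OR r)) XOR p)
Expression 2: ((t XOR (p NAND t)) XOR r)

No. Counterexample: with p=0, t=1, r=1, Expression 1 = 0 but Expression 2 = 1.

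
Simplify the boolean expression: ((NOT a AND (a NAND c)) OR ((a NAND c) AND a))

By distribution ((E AND v) OR (E AND NOT v) = E):
= (a NAND c)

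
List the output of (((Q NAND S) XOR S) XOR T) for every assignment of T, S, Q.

T | S | Q | Output
------------------
0 | 0 | 0 | 1
0 | 0 | 1 | 1
0 | 1 | 0 | 0
0 | 1 | 1 | 1
1 | 0 | 0 | 0
1 | 0 | 1 | 0
1 | 1 | 0 | 1
1 | 1 | 1 | 0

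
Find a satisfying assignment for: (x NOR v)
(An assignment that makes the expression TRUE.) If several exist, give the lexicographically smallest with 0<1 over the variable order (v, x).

v=0, x=0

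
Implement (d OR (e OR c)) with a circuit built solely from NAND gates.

((d NAND d) NAND (((e NAND e) NAND (c NAND c)) NAND ((e NAND e) NAND (c NAND c))))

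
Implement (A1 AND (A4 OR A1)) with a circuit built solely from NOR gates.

((A1 NOR A1) NOR (((A4 NOR A1) NOR (A4 NOR A1)) NOR ((A4 NOR A1) NOR (A4 NOR A1))))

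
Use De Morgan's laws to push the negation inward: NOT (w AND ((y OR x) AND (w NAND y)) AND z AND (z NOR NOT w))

NOT w OR NOT ((y OR x) AND (w NAND y)) OR NOT z OR NOT (z NOR NOT w)
De Morgan's: NOT(AND of terms) = OR of negations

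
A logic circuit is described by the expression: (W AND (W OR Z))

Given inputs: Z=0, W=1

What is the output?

Substituting: (1 AND (1 OR 0))
= 1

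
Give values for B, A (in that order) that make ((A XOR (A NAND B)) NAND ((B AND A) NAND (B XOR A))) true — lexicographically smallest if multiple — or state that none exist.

B=0, A=1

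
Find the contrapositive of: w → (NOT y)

Contrapositive: y → NOT w
Note: A statement and its contrapositive are logically equivalent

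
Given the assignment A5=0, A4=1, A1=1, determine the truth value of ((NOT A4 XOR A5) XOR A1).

Substituting: ((NOT 1 XOR 0) XOR 1)
= 1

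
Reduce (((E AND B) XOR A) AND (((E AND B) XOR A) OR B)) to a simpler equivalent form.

By absorption (E AND (E OR v) = E):
= ((E AND B) XOR A)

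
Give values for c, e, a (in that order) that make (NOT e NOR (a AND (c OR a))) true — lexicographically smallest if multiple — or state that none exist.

c=0, e=1, a=0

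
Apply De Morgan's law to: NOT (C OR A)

NOT C AND NOT A
De Morgan's: NOT(OR of terms) = AND of negations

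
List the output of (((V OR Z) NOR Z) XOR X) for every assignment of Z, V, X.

Z | V | X | Output
------------------
0 | 0 | 0 | 1
0 | 0 | 1 | 0
0 | 1 | 0 | 0
0 | 1 | 1 | 1
1 | 0 | 0 | 0
1 | 0 | 1 | 1
1 | 1 | 0 | 0
1 | 1 | 1 | 1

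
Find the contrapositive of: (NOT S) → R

Contrapositive: NOT R → S
Note: A statement and its contrapositive are logically equivalent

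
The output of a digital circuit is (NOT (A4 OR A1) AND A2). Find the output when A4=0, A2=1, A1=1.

Substituting: (NOT (0 OR 1) AND 1)
= 0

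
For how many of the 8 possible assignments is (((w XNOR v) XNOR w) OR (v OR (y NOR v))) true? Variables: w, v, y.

Satisfying assignments: (0,0,0), (0,1,0), (0,1,1), (1,0,0), (1,1,0), (1,1,1)
Count: 6 out of 8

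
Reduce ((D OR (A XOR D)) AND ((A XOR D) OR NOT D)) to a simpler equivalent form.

By distribution ((E OR v) AND (E OR NOT v) = E):
= (A XOR D)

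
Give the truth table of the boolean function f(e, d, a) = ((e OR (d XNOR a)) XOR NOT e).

e | d | a | Output
------------------
0 | 0 | 0 | 0
0 | 0 | 1 | 1
0 | 1 | 0 | 1
0 | 1 | 1 | 0
1 | 0 | 0 | 1
1 | 0 | 1 | 1
1 | 1 | 0 | 1
1 | 1 | 1 | 1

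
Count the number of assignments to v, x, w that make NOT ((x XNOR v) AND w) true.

Satisfying assignments: (0,0,0), (0,1,0), (0,1,1), (1,0,0), (1,0,1), (1,1,0)
Count: 6 out of 8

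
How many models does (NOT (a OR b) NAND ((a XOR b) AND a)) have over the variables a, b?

Satisfying assignments: (0,0), (0,1), (1,0), (1,1)
Count: 4 out of 4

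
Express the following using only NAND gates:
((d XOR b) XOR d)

((((d NAND (d NAND b)) NAND (b NAND (d NAND b))) NAND (((d NAND (d NAND b)) NAND (b NAND (d NAND b))) NAND d)) NAND (d NAND (((d NAND (d NAND b)) NAND (b NAND (d NAND b))) NAND d)))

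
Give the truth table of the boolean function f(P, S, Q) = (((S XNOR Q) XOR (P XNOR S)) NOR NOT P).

P | S | Q | Output
------------------
0 | 0 | 0 | 0
0 | 0 | 1 | 0
0 | 1 | 0 | 0
0 | 1 | 1 | 0
1 | 0 | 0 | 0
1 | 0 | 1 | 1
1 | 1 | 0 | 0
1 | 1 | 1 | 1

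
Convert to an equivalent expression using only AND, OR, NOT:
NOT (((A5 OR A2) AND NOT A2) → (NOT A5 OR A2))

((A5 OR A2) AND NOT A2) AND NOT (NOT A5 OR A2)
(Negated implication: NOT(A → B) = A AND NOT B)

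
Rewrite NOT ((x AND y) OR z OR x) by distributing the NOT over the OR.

NOT (x AND y) AND NOT z AND NOT x
De Morgan's: NOT(OR of terms) = AND of negations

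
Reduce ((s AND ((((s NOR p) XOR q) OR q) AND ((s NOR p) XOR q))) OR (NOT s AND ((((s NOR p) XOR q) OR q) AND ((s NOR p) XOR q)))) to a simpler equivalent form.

By distribution ((E AND v) OR (E AND NOT v) = E) then absorption (E AND (E OR v) = E):
= ((s NOR p) XOR q)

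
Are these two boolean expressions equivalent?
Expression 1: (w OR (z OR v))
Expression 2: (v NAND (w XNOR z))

No. Counterexample: with z=0, w=0, v=0, Expression 1 = 0 but Expression 2 = 1.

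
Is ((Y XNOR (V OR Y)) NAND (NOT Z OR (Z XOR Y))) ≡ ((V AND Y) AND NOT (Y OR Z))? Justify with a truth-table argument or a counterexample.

No. Counterexample: with V=0, Z=1, Y=1, Expression 1 = 1 but Expression 2 = 0.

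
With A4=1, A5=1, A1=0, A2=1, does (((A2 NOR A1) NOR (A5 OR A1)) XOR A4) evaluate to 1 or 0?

Substituting: (((1 NOR 0) NOR (1 OR 0)) XOR 1)
= 1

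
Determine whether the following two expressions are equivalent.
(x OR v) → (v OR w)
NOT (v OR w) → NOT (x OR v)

Yes, Contrapositive is always equivalent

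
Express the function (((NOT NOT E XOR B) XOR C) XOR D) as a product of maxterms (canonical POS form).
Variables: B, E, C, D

ΠM(0, 3, 5, 6, 9, 10, 12, 15) = (B OR E OR C OR D) AND (B OR E OR NOT C OR NOT D) AND (B OR NOT E OR C OR NOT D) AND (B OR NOT E OR NOT C OR D) AND (NOT B OR E OR C OR NOT D) AND (NOT B OR E OR NOT C OR D) AND (NOT B OR NOT E OR C OR D) AND (NOT B OR NOT E OR NOT C OR NOT D)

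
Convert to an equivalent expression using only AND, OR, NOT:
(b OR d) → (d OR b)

NOT (b OR d) OR (d OR b)
(Implication elimination: A → B = NOT A OR B)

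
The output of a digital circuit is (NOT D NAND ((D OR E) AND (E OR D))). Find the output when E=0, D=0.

Substituting: (NOT 0 NAND ((0 OR 0) AND (0 OR 0)))
= 1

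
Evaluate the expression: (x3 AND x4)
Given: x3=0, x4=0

Substituting: (0 AND 0)
= 0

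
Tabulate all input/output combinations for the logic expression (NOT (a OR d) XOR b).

d | a | b | Output
------------------
0 | 0 | 0 | 1
0 | 0 | 1 | 0
0 | 1 | 0 | 0
0 | 1 | 1 | 1
1 | 0 | 0 | 0
1 | 0 | 1 | 1
1 | 1 | 0 | 0
1 | 1 | 1 | 1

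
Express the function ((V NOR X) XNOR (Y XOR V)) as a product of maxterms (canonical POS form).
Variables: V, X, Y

ΠM(0, 3, 4, 6) = (V OR X OR Y) AND (V OR NOT X OR NOT Y) AND (NOT V OR X OR Y) AND (NOT V OR NOT X OR Y)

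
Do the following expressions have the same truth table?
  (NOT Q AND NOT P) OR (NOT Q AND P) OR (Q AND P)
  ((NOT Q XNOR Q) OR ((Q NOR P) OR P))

Yes, they are equivalent — the two output columns agree on all 4 assignments:
Q | P | Expression 1 | Expression 2
-----------------------------------
0 | 0 | 1 | 1
0 | 1 | 1 | 1
1 | 0 | 0 | 0
1 | 1 | 1 | 1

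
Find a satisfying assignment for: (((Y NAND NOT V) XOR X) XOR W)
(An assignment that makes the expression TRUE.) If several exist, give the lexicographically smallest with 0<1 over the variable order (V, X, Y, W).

V=0, X=0, Y=0, W=0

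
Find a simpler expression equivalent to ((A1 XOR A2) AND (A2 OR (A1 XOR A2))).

By absorption (E AND (E OR v) = E):
= (A1 XOR A2)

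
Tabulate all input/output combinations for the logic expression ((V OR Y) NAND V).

Y | V | Output
--------------
0 | 0 | 1
0 | 1 | 0
1 | 0 | 1
1 | 1 | 0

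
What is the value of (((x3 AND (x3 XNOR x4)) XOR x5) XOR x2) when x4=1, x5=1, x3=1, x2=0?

Substituting: (((1 AND (1 XNOR 1)) XOR 1) XOR 0)
= 0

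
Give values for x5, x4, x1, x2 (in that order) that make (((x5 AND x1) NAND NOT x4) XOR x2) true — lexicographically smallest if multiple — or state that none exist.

x5=0, x4=0, x1=0, x2=0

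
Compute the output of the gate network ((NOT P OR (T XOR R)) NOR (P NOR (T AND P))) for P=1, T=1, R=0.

Substituting: ((NOT 1 OR (1 XOR 0)) NOR (1 NOR (1 AND 1)))
= 0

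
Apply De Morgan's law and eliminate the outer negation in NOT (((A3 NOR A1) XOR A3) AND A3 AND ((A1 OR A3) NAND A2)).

NOT ((A3 NOR A1) XOR A3) OR NOT A3 OR NOT ((A1 OR A3) NAND A2)
De Morgan's: NOT(AND of terms) = OR of negations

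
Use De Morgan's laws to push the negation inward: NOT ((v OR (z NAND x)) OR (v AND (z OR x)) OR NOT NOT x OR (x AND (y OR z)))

NOT (v OR (z NAND x)) AND NOT (v AND (z OR x)) AND NOT x AND NOT (x AND (y OR z))
De Morgan's: NOT(OR of terms) = AND of negations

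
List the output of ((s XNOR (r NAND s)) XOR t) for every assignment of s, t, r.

s | t | r | Output
------------------
0 | 0 | 0 | 0
0 | 0 | 1 | 0
0 | 1 | 0 | 1
0 | 1 | 1 | 1
1 | 0 | 0 | 1
1 | 0 | 1 | 0
1 | 1 | 0 | 0
1 | 1 | 1 | 1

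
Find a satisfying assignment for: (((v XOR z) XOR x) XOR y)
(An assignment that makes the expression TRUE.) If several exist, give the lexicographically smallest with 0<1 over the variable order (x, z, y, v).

x=0, z=0, y=0, v=1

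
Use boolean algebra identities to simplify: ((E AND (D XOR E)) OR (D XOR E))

By absorption (E OR (E AND v) = E):
= (D XOR E)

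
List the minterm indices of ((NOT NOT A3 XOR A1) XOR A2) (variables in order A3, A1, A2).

Σm(1, 2, 4, 7) = (NOT A3 AND NOT A1 AND A2) OR (NOT A3 AND A1 AND NOT A2) OR (A3 AND NOT A1 AND NOT A2) OR (A3 AND A1 AND A2)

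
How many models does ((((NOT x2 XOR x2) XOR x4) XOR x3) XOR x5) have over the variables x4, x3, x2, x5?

Satisfying assignments: (0,0,0,0), (0,0,1,0), (0,1,0,1), (0,1,1,1), (1,0,0,1), (1,0,1,1), (1,1,0,0), (1,1,1,0)
Count: 8 out of 16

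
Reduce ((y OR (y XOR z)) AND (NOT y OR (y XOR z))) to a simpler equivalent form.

By distribution ((E OR v) AND (E OR NOT v) = E):
= (y XOR z)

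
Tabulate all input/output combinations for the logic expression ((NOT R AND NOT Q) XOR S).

S | Q | R | Output
------------------
0 | 0 | 0 | 1
0 | 0 | 1 | 0
0 | 1 | 0 | 0
0 | 1 | 1 | 0
1 | 0 | 0 | 0
1 | 0 | 1 | 1
1 | 1 | 0 | 1
1 | 1 | 1 | 1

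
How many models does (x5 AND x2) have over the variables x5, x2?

Satisfying assignments: (1,1)
Count: 1 out of 4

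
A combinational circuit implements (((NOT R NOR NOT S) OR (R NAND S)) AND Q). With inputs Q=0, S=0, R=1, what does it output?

Substituting: (((NOT 1 NOR NOT 0) OR (1 NAND 0)) AND 0)
= 0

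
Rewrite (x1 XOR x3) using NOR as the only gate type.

((((x1 NOR x3) NOR (x1 NOR x3)) NOR ((x1 NOR x3) NOR (x1 NOR x3))) NOR ((((x1 NOR x1) NOR (x3 NOR x3)) NOR ((x1 NOR x1) NOR (x3 NOR x3))) NOR (((x1 NOR x1) NOR (x3 NOR x3)) NOR ((x1 NOR x1) NOR (x3 NOR x3)))))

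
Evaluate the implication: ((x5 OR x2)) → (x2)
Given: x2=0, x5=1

Antecedent ((x5 OR x2)) = 1; consequent (x2) = 0.
1 → 0 = 0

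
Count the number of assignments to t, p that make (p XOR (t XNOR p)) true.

Satisfying assignments: (0,0), (0,1)
Count: 2 out of 4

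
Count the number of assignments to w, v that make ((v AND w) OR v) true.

Satisfying assignments: (0,1), (1,1)
Count: 2 out of 4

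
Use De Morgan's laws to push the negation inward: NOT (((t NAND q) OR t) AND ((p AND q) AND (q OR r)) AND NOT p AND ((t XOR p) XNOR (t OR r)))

NOT ((t NAND q) OR t) OR NOT ((p AND q) AND (q OR r)) OR p OR NOT ((t XOR p) XNOR (t OR r))
De Morgan's: NOT(AND of terms) = OR of negations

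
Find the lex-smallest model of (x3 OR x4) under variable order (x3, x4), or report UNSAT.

x3=0, x4=1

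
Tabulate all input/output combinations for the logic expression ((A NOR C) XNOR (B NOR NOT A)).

C | B | A | Output
------------------
0 | 0 | 0 | 0
0 | 0 | 1 | 0
0 | 1 | 0 | 0
0 | 1 | 1 | 1
1 | 0 | 0 | 1
1 | 0 | 1 | 0
1 | 1 | 0 | 1
1 | 1 | 1 | 1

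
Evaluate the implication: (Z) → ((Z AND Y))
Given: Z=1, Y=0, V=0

Antecedent (Z) = 1; consequent ((Z AND Y)) = 0.
1 → 0 = 0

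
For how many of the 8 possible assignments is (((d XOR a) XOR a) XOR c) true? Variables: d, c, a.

Satisfying assignments: (0,1,0), (0,1,1), (1,0,0), (1,0,1)
Count: 4 out of 8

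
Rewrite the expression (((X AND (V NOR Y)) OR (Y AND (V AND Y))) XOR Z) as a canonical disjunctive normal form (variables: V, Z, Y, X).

(NOT V AND NOT Z AND NOT Y AND X) OR (NOT V AND Z AND NOT Y AND NOT X) OR (NOT V AND Z AND Y AND NOT X) OR (NOT V AND Z AND Y AND X) OR (V AND NOT Z AND Y AND NOT X) OR (V AND NOT Z AND Y AND X) OR (V AND Z AND NOT Y AND NOT X) OR (V AND Z AND NOT Y AND X)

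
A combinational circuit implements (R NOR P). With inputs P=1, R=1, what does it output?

Substituting: (1 NOR 1)
= 0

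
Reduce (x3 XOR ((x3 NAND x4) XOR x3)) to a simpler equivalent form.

By XOR self-cancellation ((E XOR v) XOR v = E):
= (x3 NAND x4)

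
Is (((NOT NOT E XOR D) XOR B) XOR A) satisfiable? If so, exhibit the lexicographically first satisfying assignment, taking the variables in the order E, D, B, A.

E=0, D=0, B=0, A=1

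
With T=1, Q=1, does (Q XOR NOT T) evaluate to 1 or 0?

Substituting: (1 XOR NOT 1)
= 1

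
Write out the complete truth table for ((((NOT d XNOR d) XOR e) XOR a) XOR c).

d | e | a | c | Output
----------------------
0 | 0 | 0 | 0 | 0
0 | 0 | 0 | 1 | 1
0 | 0 | 1 | 0 | 1
0 | 0 | 1 | 1 | 0
0 | 1 | 0 | 0 | 1
0 | 1 | 0 | 1 | 0
0 | 1 | 1 | 0 | 0
0 | 1 | 1 | 1 | 1
1 | 0 | 0 | 0 | 0
1 | 0 | 0 | 1 | 1
1 | 0 | 1 | 0 | 1
1 | 0 | 1 | 1 | 0
1 | 1 | 0 | 0 | 1
1 | 1 | 0 | 1 | 0
1 | 1 | 1 | 0 | 0
1 | 1 | 1 | 1 | 1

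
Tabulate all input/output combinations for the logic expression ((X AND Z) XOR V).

X | Z | V | Output
------------------
0 | 0 | 0 | 0
0 | 0 | 1 | 1
0 | 1 | 0 | 0
0 | 1 | 1 | 1
1 | 0 | 0 | 0
1 | 0 | 1 | 1
1 | 1 | 0 | 1
1 | 1 | 1 | 0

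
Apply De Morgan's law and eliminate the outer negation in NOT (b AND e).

NOT b OR NOT e
De Morgan's: NOT(AND of terms) = OR of negations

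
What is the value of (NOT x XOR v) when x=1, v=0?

Substituting: (NOT 1 XOR 0)
= 0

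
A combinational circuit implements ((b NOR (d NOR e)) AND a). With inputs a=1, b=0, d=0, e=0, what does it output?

Substituting: ((0 NOR (0 NOR 0)) AND 1)
= 0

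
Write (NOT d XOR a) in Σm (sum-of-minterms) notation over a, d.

Σm(0, 3) = (NOT a AND NOT d) OR (a AND d)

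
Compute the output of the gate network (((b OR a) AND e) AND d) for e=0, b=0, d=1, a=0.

Substituting: (((0 OR 0) AND 0) AND 1)
= 0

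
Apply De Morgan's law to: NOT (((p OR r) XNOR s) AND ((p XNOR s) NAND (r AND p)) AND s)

NOT ((p OR r) XNOR s) OR NOT ((p XNOR s) NAND (r AND p)) OR NOT s
De Morgan's: NOT(AND of terms) = OR of negations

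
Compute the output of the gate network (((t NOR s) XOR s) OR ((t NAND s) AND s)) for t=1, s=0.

Substituting: (((1 NOR 0) XOR 0) OR ((1 NAND 0) AND 0))
= 0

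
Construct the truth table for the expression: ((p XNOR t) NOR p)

p | t | Output
--------------
0 | 0 | 0
0 | 1 | 1
1 | 0 | 0
1 | 1 | 0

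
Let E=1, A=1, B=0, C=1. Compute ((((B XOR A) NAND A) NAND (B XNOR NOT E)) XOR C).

Substituting: ((((0 XOR 1) NAND 1) NAND (0 XNOR NOT 1)) XOR 1)
= 0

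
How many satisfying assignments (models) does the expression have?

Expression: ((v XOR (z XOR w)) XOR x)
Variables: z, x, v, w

Satisfying assignments: (0,0,0,1), (0,0,1,0), (0,1,0,0), (0,1,1,1), (1,0,0,0), (1,0,1,1), (1,1,0,1), (1,1,1,0)
Count: 8 out of 16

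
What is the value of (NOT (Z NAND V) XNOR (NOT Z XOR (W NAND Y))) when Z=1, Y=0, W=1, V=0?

Substituting: (NOT (1 NAND 0) XNOR (NOT 1 XOR (1 NAND 0)))
= 0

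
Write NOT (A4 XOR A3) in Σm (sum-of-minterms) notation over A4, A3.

Σm(0, 3) = (NOT A4 AND NOT A3) OR (A4 AND A3)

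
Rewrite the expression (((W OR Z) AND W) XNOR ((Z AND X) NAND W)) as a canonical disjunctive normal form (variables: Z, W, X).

(NOT Z AND W AND NOT X) OR (NOT Z AND W AND X) OR (Z AND W AND NOT X)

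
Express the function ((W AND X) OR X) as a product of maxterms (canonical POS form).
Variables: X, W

ΠM(0, 1) = (X OR W) AND (X OR NOT W)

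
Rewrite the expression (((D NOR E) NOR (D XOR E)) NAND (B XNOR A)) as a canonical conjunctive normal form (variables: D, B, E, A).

(NOT D OR B OR NOT E OR A) AND (NOT D OR NOT B OR NOT E OR NOT A)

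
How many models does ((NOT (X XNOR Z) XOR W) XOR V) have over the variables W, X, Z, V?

Satisfying assignments: (0,0,0,1), (0,0,1,0), (0,1,0,0), (0,1,1,1), (1,0,0,0), (1,0,1,1), (1,1,0,1), (1,1,1,0)
Count: 8 out of 16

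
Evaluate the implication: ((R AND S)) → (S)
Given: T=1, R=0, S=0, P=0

Antecedent ((R AND S)) = 0; consequent (S) = 0.
0 → 0 = 1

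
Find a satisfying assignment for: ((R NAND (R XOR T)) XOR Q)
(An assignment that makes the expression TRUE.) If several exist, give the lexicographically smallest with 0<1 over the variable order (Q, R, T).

Q=0, R=0, T=0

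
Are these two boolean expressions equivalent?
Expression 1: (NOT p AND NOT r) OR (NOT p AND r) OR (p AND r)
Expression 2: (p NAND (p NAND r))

Yes, they are equivalent — the two output columns agree on all 4 assignments:
p | r | Expression 1 | Expression 2
-----------------------------------
0 | 0 | 1 | 1
0 | 1 | 1 | 1
1 | 0 | 0 | 0
1 | 1 | 1 | 1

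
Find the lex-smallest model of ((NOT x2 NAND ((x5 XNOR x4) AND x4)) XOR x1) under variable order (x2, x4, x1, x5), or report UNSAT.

x2=0, x4=0, x1=0, x5=0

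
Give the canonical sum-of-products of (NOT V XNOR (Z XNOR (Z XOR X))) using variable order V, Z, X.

Σm(0, 2, 5, 7) = (NOT V AND NOT Z AND NOT X) OR (NOT V AND Z AND NOT X) OR (V AND NOT Z AND X) OR (V AND Z AND X)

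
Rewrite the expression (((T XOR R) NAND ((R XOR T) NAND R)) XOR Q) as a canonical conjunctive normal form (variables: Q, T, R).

(Q OR NOT T OR R) AND (NOT Q OR T OR R) AND (NOT Q OR T OR NOT R) AND (NOT Q OR NOT T OR NOT R)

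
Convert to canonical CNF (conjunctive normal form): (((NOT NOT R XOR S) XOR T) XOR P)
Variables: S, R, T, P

(S OR R OR T OR P) AND (S OR R OR NOT T OR NOT P) AND (S OR NOT R OR T OR NOT P) AND (S OR NOT R OR NOT T OR P) AND (NOT S OR R OR T OR NOT P) AND (NOT S OR R OR NOT T OR P) AND (NOT S OR NOT R OR T OR P) AND (NOT S OR NOT R OR NOT T OR NOT P)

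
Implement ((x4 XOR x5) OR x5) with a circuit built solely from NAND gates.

((((x4 NAND (x4 NAND x5)) NAND (x5 NAND (x4 NAND x5))) NAND ((x4 NAND (x4 NAND x5)) NAND (x5 NAND (x4 NAND x5)))) NAND (x5 NAND x5))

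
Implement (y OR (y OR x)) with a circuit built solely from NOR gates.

((y NOR ((y NOR x) NOR (y NOR x))) NOR (y NOR ((y NOR x) NOR (y NOR x))))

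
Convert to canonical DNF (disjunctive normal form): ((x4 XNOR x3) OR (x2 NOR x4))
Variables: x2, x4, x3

(NOT x2 AND NOT x4 AND NOT x3) OR (NOT x2 AND NOT x4 AND x3) OR (NOT x2 AND x4 AND x3) OR (x2 AND NOT x4 AND NOT x3) OR (x2 AND x4 AND x3)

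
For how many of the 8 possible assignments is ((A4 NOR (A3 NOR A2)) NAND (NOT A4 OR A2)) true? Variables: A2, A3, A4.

Satisfying assignments: (0,0,0), (0,0,1), (0,1,1), (1,0,1), (1,1,1)
Count: 5 out of 8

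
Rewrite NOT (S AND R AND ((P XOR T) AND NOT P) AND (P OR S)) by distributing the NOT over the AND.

NOT S OR NOT R OR NOT ((P XOR T) AND NOT P) OR NOT (P OR S)
De Morgan's: NOT(AND of terms) = OR of negations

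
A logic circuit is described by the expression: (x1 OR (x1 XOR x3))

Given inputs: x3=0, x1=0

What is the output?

Substituting: (0 OR (0 XOR 0))
= 0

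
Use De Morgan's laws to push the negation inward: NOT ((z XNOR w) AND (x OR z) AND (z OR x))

NOT (z XNOR w) OR NOT (x OR z) OR NOT (z OR x)
De Morgan's: NOT(AND of terms) = OR of negations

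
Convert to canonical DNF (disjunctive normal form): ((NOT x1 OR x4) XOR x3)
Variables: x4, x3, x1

(NOT x4 AND NOT x3 AND NOT x1) OR (NOT x4 AND x3 AND x1) OR (x4 AND NOT x3 AND NOT x1) OR (x4 AND NOT x3 AND x1)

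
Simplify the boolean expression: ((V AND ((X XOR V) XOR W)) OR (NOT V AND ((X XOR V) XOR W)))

By distribution ((E AND v) OR (E AND NOT v) = E):
= ((X XOR V) XOR W)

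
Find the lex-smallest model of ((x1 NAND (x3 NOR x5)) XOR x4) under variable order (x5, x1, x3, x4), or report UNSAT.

x5=0, x1=0, x3=0, x4=0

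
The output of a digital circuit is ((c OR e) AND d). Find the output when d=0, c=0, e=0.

Substituting: ((0 OR 0) AND 0)
= 0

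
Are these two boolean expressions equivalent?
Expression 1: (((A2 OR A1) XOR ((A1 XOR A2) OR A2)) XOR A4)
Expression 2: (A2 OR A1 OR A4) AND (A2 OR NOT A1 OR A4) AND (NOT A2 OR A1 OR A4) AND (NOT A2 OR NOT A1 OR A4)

Yes, they are equivalent — the two output columns agree on all 8 assignments:
A2 | A1 | A4 | Expression 1 | Expression 2
------------------------------------------
0 | 0 | 0 | 0 | 0
0 | 0 | 1 | 1 | 1
0 | 1 | 0 | 0 | 0
0 | 1 | 1 | 1 | 1
1 | 0 | 0 | 0 | 0
1 | 0 | 1 | 1 | 1
1 | 1 | 0 | 0 | 0
1 | 1 | 1 | 1 | 1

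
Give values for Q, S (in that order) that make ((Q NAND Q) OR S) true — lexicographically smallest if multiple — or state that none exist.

Q=0, S=0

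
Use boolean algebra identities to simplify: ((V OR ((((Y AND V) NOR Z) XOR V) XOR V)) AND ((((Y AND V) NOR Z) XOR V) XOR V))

By absorption (E AND (E OR v) = E) then XOR self-cancellation ((E XOR v) XOR v = E):
= ((Y AND V) NOR Z)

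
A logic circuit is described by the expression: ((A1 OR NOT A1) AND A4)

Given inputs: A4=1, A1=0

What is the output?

Substituting: ((0 OR NOT 0) AND 1)
= 1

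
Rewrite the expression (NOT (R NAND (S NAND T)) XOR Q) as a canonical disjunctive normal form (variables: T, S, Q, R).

(NOT T AND NOT S AND NOT Q AND R) OR (NOT T AND NOT S AND Q AND NOT R) OR (NOT T AND S AND NOT Q AND R) OR (NOT T AND S AND Q AND NOT R) OR (T AND NOT S AND NOT Q AND R) OR (T AND NOT S AND Q AND NOT R) OR (T AND S AND Q AND NOT R) OR (T AND S AND Q AND R)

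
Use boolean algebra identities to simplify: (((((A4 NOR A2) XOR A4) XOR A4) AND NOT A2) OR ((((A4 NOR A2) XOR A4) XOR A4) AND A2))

By distribution ((E AND v) OR (E AND NOT v) = E) then XOR self-cancellation ((E XOR v) XOR v = E):
= (A4 NOR A2)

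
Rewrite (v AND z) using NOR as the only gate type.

((v NOR v) NOR (z NOR z))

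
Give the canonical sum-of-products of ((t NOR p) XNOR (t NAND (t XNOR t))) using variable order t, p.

Σm(0, 2, 3) = (NOT t AND NOT p) OR (t AND NOT p) OR (t AND p)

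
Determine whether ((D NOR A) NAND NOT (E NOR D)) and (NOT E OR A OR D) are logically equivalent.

Yes, they are equivalent — the two output columns agree on all 8 assignments:
E | A | D | Expression 1 | Expression 2
---------------------------------------
0 | 0 | 0 | 1 | 1
0 | 0 | 1 | 1 | 1
0 | 1 | 0 | 1 | 1
0 | 1 | 1 | 1 | 1
1 | 0 | 0 | 0 | 0
1 | 0 | 1 | 1 | 1
1 | 1 | 0 | 1 | 1
1 | 1 | 1 | 1 | 1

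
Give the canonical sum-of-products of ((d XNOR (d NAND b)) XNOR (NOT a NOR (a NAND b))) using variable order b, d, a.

Σm(0, 1, 4, 6) = (NOT b AND NOT d AND NOT a) OR (NOT b AND NOT d AND a) OR (b AND NOT d AND NOT a) OR (b AND d AND NOT a)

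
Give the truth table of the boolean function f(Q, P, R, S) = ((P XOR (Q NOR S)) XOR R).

Q | P | R | S | Output
----------------------
0 | 0 | 0 | 0 | 1
0 | 0 | 0 | 1 | 0
0 | 0 | 1 | 0 | 0
0 | 0 | 1 | 1 | 1
0 | 1 | 0 | 0 | 0
0 | 1 | 0 | 1 | 1
0 | 1 | 1 | 0 | 1
0 | 1 | 1 | 1 | 0
1 | 0 | 0 | 0 | 0
1 | 0 | 0 | 1 | 0
1 | 0 | 1 | 0 | 1
1 | 0 | 1 | 1 | 1
1 | 1 | 0 | 0 | 1
1 | 1 | 0 | 1 | 1
1 | 1 | 1 | 0 | 0
1 | 1 | 1 | 1 | 0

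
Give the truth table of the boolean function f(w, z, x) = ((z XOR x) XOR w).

w | z | x | Output
------------------
0 | 0 | 0 | 0
0 | 0 | 1 | 1
0 | 1 | 0 | 1
0 | 1 | 1 | 0
1 | 0 | 0 | 1
1 | 0 | 1 | 0
1 | 1 | 0 | 0
1 | 1 | 1 | 1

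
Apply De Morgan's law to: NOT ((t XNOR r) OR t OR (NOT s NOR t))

NOT (t XNOR r) AND NOT t AND NOT (NOT s NOR t)
De Morgan's: NOT(OR of terms) = AND of negations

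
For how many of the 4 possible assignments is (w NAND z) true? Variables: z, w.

Satisfying assignments: (0,0), (0,1), (1,0)
Count: 3 out of 4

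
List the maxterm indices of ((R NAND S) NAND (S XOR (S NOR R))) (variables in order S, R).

ΠM(0, 2) = (S OR R) AND (NOT S OR R)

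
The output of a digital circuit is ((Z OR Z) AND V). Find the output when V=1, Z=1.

Substituting: ((1 OR 1) AND 1)
= 1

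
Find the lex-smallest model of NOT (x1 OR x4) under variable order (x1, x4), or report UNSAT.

x1=0, x4=0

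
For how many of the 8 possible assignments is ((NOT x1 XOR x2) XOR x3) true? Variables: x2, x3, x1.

Satisfying assignments: (0,0,0), (0,1,1), (1,0,1), (1,1,0)
Count: 4 out of 8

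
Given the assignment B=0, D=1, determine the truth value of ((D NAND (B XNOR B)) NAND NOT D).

Substituting: ((1 NAND (0 XNOR 0)) NAND NOT 1)
= 1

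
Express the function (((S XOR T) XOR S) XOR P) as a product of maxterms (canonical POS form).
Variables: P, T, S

ΠM(0, 1, 6, 7) = (P OR T OR S) AND (P OR T OR NOT S) AND (NOT P OR NOT T OR S) AND (NOT P OR NOT T OR NOT S)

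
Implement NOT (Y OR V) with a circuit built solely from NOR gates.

(((Y NOR V) NOR (Y NOR V)) NOR ((Y NOR V) NOR (Y NOR V)))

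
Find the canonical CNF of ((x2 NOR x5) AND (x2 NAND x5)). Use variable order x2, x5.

(x2 OR NOT x5) AND (NOT x2 OR x5) AND (NOT x2 OR NOT x5)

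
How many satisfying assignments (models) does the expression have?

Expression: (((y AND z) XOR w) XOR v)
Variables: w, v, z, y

Satisfying assignments: (0,0,1,1), (0,1,0,0), (0,1,0,1), (0,1,1,0), (1,0,0,0), (1,0,0,1), (1,0,1,0), (1,1,1,1)
Count: 8 out of 16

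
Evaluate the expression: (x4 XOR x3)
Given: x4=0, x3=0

Substituting: (0 XOR 0)
= 0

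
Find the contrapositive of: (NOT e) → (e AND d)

Contrapositive: NOT (e AND d) → e
Note: A statement and its contrapositive are logically equivalent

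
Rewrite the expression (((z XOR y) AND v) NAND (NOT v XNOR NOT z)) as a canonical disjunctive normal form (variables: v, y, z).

(NOT v AND NOT y AND NOT z) OR (NOT v AND NOT y AND z) OR (NOT v AND y AND NOT z) OR (NOT v AND y AND z) OR (v AND NOT y AND NOT z) OR (v AND y AND NOT z) OR (v AND y AND z)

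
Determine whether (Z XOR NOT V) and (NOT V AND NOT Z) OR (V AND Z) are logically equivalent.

Yes, they are equivalent — the two output columns agree on all 4 assignments:
V | Z | Expression 1 | Expression 2
-----------------------------------
0 | 0 | 1 | 1
0 | 1 | 0 | 0
1 | 0 | 0 | 0
1 | 1 | 1 | 1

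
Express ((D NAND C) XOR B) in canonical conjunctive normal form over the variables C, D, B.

(C OR D OR NOT B) AND (C OR NOT D OR NOT B) AND (NOT C OR D OR NOT B) AND (NOT C OR NOT D OR B)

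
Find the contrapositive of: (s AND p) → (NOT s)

Contrapositive: s → NOT (s AND p)
Note: A statement and its contrapositive are logically equivalent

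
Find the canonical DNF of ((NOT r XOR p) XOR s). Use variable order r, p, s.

(NOT r AND NOT p AND NOT s) OR (NOT r AND p AND s) OR (r AND NOT p AND s) OR (r AND p AND NOT s)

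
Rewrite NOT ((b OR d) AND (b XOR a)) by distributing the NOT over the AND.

NOT (b OR d) OR NOT (b XOR a)
De Morgan's: NOT(AND of terms) = OR of negations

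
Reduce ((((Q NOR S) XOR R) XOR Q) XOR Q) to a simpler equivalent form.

By XOR self-cancellation ((E XOR v) XOR v = E):
= ((Q NOR S) XOR R)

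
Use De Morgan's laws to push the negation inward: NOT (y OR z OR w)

NOT y AND NOT z AND NOT w
De Morgan's: NOT(OR of terms) = AND of negations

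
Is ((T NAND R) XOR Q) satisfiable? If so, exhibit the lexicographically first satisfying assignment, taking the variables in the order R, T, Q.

R=0, T=0, Q=0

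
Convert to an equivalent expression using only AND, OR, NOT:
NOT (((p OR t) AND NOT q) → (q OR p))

((p OR t) AND NOT q) AND NOT (q OR p)
(Negated implication: NOT(A → B) = A AND NOT B)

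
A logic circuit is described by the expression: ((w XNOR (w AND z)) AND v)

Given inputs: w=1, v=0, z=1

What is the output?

Substituting: ((1 XNOR (1 AND 1)) AND 0)
= 0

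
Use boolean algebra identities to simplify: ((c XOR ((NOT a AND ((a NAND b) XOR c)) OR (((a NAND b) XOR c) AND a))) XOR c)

By XOR self-cancellation ((E XOR v) XOR v = E) then distribution ((E AND v) OR (E AND NOT v) = E):
= ((a NAND b) XOR c)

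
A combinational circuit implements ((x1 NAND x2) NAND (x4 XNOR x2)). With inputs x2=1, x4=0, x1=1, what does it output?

Substituting: ((1 NAND 1) NAND (0 XNOR 1))
= 1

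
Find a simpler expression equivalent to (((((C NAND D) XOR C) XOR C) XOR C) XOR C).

By XOR self-cancellation ((E XOR v) XOR v = E) then XOR self-cancellation ((E XOR v) XOR v = E):
= (C NAND D)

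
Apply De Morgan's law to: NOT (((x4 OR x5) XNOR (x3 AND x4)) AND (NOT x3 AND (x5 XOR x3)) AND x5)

NOT ((x4 OR x5) XNOR (x3 AND x4)) OR NOT (NOT x3 AND (x5 XOR x3)) OR NOT x5
De Morgan's: NOT(AND of terms) = OR of negations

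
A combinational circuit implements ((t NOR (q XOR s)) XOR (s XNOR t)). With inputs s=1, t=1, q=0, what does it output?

Substituting: ((1 NOR (0 XOR 1)) XOR (1 XNOR 1))
= 1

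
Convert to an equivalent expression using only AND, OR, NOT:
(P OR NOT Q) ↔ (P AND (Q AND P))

((P OR NOT Q) AND (P AND (Q AND P))) OR (NOT (P OR NOT Q) AND NOT (P AND (Q AND P)))
(Biconditional = both true or both false)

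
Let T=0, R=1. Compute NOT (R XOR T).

Substituting: NOT (1 XOR 0)
= 0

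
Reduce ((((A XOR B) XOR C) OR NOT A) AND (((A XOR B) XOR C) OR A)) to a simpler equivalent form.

By distribution ((E OR v) AND (E OR NOT v) = E):
= ((A XOR B) XOR C)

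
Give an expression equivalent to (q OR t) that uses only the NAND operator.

((q NAND q) NAND (t NAND t))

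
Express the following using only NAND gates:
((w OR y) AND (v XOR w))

((((w NAND w) NAND (y NAND y)) NAND ((v NAND (v NAND w)) NAND (w NAND (v NAND w)))) NAND (((w NAND w) NAND (y NAND y)) NAND ((v NAND (v NAND w)) NAND (w NAND (v NAND w)))))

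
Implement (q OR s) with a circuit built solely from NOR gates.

((q NOR s) NOR (q NOR s))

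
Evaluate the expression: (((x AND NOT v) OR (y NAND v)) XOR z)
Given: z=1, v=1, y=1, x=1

Substituting: (((1 AND NOT 1) OR (1 NAND 1)) XOR 1)
= 1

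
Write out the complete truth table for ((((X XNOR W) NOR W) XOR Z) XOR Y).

Z | X | Y | W | Output
----------------------
0 | 0 | 0 | 0 | 0
0 | 0 | 0 | 1 | 0
0 | 0 | 1 | 0 | 1
0 | 0 | 1 | 1 | 1
0 | 1 | 0 | 0 | 1
0 | 1 | 0 | 1 | 0
0 | 1 | 1 | 0 | 0
0 | 1 | 1 | 1 | 1
1 | 0 | 0 | 0 | 1
1 | 0 | 0 | 1 | 1
1 | 0 | 1 | 0 | 0
1 | 0 | 1 | 1 | 0
1 | 1 | 0 | 0 | 0
1 | 1 | 0 | 1 | 1
1 | 1 | 1 | 0 | 1
1 | 1 | 1 | 1 | 0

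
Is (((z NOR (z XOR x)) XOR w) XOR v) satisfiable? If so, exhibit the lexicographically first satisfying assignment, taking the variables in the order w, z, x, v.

w=0, z=0, x=0, v=0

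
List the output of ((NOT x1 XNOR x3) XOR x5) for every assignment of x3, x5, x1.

x3 | x5 | x1 | Output
---------------------
0 | 0 | 0 | 0
0 | 0 | 1 | 1
0 | 1 | 0 | 1
0 | 1 | 1 | 0
1 | 0 | 0 | 1
1 | 0 | 1 | 0
1 | 1 | 0 | 0
1 | 1 | 1 | 1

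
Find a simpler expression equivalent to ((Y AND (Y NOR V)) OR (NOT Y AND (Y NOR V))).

By distribution ((E AND v) OR (E AND NOT v) = E):
= (Y NOR V)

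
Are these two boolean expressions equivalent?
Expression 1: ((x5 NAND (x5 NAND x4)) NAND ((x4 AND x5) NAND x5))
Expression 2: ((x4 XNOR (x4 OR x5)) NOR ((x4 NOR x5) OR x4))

No. Counterexample: with x5=1, x4=1, Expression 1 = 1 but Expression 2 = 0.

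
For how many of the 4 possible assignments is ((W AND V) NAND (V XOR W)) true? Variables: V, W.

Satisfying assignments: (0,0), (0,1), (1,0), (1,1)
Count: 4 out of 4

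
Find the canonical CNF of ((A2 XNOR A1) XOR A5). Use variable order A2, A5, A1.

(A2 OR A5 OR NOT A1) AND (A2 OR NOT A5 OR A1) AND (NOT A2 OR A5 OR A1) AND (NOT A2 OR NOT A5 OR NOT A1)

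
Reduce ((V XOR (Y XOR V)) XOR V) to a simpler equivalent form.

By XOR self-cancellation ((E XOR v) XOR v = E):
= (Y XOR V)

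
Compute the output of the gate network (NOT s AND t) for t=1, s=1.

Substituting: (NOT 1 AND 1)
= 0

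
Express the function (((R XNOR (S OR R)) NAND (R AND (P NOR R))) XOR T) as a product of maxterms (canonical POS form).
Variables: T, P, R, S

ΠM(8, 9, 10, 11, 12, 13, 14, 15) = (NOT T OR P OR R OR S) AND (NOT T OR P OR R OR NOT S) AND (NOT T OR P OR NOT R OR S) AND (NOT T OR P OR NOT R OR NOT S) AND (NOT T OR NOT P OR R OR S) AND (NOT T OR NOT P OR R OR NOT S) AND (NOT T OR NOT P OR NOT R OR S) AND (NOT T OR NOT P OR NOT R OR NOT S)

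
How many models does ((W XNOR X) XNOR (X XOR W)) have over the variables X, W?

No assignment satisfies the expression.
Count: 0 out of 4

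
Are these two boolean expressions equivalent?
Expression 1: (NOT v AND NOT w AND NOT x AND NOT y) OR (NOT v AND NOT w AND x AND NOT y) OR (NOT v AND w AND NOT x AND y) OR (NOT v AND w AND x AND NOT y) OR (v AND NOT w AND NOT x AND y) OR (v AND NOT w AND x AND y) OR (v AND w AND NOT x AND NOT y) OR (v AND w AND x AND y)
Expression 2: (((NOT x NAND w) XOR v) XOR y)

Yes, they are equivalent — the two output columns agree on all 16 assignments:
v | w | x | y | Expression 1 | Expression 2
-------------------------------------------
0 | 0 | 0 | 0 | 1 | 1
0 | 0 | 0 | 1 | 0 | 0
0 | 0 | 1 | 0 | 1 | 1
0 | 0 | 1 | 1 | 0 | 0
0 | 1 | 0 | 0 | 0 | 0
0 | 1 | 0 | 1 | 1 | 1
0 | 1 | 1 | 0 | 1 | 1
0 | 1 | 1 | 1 | 0 | 0
1 | 0 | 0 | 0 | 0 | 0
1 | 0 | 0 | 1 | 1 | 1
1 | 0 | 1 | 0 | 0 | 0
1 | 0 | 1 | 1 | 1 | 1
1 | 1 | 0 | 0 | 1 | 1
1 | 1 | 0 | 1 | 0 | 0
1 | 1 | 1 | 0 | 0 | 0
1 | 1 | 1 | 1 | 1 | 1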